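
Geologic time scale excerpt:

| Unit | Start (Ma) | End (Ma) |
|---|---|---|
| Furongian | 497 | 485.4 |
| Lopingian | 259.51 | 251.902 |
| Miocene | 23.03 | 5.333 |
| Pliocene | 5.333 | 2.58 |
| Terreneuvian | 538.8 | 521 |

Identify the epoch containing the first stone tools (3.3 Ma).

Pliocene

3.3 Ma lies between 5.333 and 2.58 Ma, so it falls in the Pliocene.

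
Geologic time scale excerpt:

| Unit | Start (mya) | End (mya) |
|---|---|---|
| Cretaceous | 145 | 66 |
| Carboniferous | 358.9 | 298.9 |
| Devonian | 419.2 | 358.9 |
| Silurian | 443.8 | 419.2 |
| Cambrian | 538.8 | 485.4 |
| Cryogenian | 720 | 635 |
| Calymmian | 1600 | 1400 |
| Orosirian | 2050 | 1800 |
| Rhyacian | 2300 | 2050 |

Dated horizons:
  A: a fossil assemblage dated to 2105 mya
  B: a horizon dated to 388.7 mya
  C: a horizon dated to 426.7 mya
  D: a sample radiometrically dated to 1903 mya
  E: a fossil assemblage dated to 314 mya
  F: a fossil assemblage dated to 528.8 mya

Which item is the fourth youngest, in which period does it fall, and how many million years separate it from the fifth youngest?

Smaller Ma means younger, so youngest first: E 314 < B 388.7 < C 426.7 < F 528.8 < D 1903 < A 2105.
Counting 4 along gives F (528.8 Ma); the excerpt puts that inside the Cambrian, 538.8–485.4 Ma.
Next in line is D (1903 Ma), and 1903 − 528.8 = 1374.2 Myr.

F, in the Cambrian; 1374.2 million years to D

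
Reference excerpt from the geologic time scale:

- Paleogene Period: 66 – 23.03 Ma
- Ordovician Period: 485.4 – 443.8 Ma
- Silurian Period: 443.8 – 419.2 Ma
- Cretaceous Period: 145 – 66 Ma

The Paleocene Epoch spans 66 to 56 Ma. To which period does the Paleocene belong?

The Paleocene (66–56 Ma) lies entirely within 66–23.03 Ma, the Paleogene Period.

Paleogene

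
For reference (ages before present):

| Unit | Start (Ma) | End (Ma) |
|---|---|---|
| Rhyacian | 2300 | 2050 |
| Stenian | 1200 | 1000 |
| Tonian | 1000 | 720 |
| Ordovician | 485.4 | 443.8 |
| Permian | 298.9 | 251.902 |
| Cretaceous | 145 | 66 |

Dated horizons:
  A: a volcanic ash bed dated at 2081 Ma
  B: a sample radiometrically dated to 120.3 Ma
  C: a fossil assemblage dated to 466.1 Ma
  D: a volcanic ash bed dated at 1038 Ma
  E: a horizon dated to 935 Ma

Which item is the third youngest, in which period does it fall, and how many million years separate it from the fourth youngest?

E, in the Tonian; 103 million years to D

Smaller Ma means younger, so youngest first: B 120.3 < C 466.1 < E 935 < D 1038 < A 2081.
Counting 3 along gives E (935 Ma); the excerpt puts that inside the Tonian, 1000–720 Ma.
Next in line is D (1038 Ma), and 1038 − 935 = 103 Myr.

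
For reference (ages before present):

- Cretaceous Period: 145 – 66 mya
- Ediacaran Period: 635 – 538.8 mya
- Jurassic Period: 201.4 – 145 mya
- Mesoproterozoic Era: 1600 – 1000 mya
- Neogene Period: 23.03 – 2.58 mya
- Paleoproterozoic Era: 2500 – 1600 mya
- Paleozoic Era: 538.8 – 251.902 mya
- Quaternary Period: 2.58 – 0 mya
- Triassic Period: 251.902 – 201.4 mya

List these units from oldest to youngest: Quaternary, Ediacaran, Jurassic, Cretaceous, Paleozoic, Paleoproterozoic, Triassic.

The oldest of these is Paleoproterozoic (starts 2500 Ma) and the youngest is Quaternary (ends 0 Ma).
In between, by decreasing start age: Ediacaran (635), Paleozoic (538.8), Triassic (251.902), Jurassic (201.4), Cretaceous (145).

Paleoproterozoic, then Ediacaran, then Paleozoic, then Triassic, then Jurassic, then Cretaceous, then Quaternary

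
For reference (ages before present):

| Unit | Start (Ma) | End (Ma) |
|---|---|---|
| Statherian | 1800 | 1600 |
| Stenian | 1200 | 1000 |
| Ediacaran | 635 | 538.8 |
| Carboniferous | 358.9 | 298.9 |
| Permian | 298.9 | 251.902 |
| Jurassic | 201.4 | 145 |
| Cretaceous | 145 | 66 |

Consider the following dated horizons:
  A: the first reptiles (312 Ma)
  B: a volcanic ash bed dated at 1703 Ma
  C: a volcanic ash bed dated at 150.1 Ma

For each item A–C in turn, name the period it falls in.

Match each age against the start–end ranges in the excerpt: A = 312 Ma → Carboniferous (358.9–298.9); B = 1703 Ma → Statherian (1800–1600); C = 150.1 Ma → Jurassic (201.4–145).

A — Carboniferous; B — Statherian; C — Jurassic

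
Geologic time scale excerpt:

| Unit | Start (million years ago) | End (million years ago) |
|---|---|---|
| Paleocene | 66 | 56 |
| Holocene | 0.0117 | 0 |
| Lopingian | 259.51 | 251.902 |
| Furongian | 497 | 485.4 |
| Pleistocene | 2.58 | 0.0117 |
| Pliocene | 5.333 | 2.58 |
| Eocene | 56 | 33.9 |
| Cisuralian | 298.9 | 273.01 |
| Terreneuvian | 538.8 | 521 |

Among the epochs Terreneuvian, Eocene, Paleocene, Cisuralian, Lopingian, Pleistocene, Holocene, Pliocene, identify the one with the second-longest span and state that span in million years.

Durations: Terreneuvian 17.8; Eocene 22.1; Paleocene 10; Cisuralian 25.89; Lopingian 7.608; Pleistocene 2.5683; Holocene 0.0117; Pliocene 2.753 Myr.
Sorted longest-first: Cisuralian (25.89), Eocene (22.1), Terreneuvian (17.8), Paleocene (10), Lopingian (7.608), Pliocene (2.753), Pleistocene (2.5683), Holocene (0.0117).
The second longest is Eocene at 22.1 Myr.

Eocene, 22.1 million years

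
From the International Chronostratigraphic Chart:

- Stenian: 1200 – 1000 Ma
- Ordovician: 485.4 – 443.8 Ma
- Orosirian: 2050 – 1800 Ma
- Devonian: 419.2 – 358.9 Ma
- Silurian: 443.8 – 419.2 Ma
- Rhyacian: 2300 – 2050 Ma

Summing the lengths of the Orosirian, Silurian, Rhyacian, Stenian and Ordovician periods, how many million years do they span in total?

766.2 million years

Each duration: Orosirian = 250; Silurian = 24.6; Rhyacian = 250; Stenian = 200; Ordovician = 41.6.
Sum: 250 + 24.6 + 250 + 200 + 41.6 = 766.2 Myr.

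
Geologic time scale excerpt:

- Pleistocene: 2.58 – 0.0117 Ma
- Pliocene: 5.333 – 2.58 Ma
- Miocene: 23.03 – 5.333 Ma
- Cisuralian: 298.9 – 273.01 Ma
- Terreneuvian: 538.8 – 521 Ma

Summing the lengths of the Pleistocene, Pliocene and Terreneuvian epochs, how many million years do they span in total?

23.1213 million years

Each duration: Pleistocene = 2.5683; Pliocene = 2.753; Terreneuvian = 17.8.
Sum: 2.5683 + 2.753 + 17.8 = 23.1213 Myr.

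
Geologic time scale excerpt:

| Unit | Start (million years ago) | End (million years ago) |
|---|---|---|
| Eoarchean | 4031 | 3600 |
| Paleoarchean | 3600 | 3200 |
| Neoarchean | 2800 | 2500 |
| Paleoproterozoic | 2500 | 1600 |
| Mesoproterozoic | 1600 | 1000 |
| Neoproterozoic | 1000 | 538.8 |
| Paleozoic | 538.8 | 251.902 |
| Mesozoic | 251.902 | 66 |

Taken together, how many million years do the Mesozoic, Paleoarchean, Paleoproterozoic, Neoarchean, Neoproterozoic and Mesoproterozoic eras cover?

2847.102 million years

Duration is start − end for each: (251.902 − 66) + (3600 − 3200) + (2500 − 1600) + (2800 − 2500) + (1000 − 538.8) + (1600 − 1000).
That is 185.902 + 400 + 900 + 300 + 461.2 + 600, which totals 2847.102 million years.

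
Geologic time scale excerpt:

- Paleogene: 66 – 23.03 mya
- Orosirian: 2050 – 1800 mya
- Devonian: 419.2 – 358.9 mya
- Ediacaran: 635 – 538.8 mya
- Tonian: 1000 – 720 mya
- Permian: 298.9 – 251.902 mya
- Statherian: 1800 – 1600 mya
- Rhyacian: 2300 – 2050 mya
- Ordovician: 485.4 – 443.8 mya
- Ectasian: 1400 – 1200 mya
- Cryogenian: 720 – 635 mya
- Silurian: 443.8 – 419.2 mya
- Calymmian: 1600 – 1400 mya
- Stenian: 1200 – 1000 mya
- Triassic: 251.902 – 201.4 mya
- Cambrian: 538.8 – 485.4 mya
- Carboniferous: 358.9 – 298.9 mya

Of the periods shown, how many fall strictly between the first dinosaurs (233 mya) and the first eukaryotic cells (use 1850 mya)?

1850 Ma sits inside the Orosirian (2050–1800) and 233 Ma inside the Triassic (251.902–201.4); neither of those is wholly between the two dates.
The listed periods lying completely between them are Statherian, Calymmian, Ectasian, Stenian, Tonian, Cryogenian, Ediacaran, Cambrian, Ordovician, Silurian, Devonian, Carboniferous, Permian — 13 in all.

13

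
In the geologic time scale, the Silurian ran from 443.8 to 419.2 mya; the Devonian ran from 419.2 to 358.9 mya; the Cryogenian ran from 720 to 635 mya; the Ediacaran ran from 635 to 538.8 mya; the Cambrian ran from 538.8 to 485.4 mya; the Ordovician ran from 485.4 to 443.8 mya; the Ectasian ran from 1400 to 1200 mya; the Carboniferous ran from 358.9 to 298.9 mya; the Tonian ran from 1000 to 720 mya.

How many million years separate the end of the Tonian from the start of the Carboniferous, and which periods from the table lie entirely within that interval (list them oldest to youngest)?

The Tonian closes at 720 Ma and the Carboniferous opens at 358.9 Ma, so the interval is 720 − 358.9 = 361.1 Myr.
A period fits inside if it starts at or after 720 Ma and ends at or before 358.9 Ma; oldest first that gives Cryogenian, Ediacaran, Cambrian, Ordovician, Silurian, Devonian.

361.1 million years; Cryogenian, Ediacaran, Cambrian, Ordovician, Silurian, Devonian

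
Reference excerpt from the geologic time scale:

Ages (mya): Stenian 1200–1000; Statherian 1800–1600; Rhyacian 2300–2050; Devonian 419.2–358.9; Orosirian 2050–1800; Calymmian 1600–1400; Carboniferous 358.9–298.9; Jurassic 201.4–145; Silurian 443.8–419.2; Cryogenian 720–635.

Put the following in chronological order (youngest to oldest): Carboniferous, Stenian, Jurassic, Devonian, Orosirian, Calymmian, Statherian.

Jurassic, then Carboniferous, then Devonian, then Stenian, then Calymmian, then Statherian, then Orosirian

The oldest of these is Orosirian (starts 2050 Ma) and the youngest is Jurassic (ends 145 Ma).
In between, by decreasing start age: Statherian (1800), Calymmian (1600), Stenian (1200), Devonian (419.2), Carboniferous (358.9).
Listing youngest first means reversing that sequence.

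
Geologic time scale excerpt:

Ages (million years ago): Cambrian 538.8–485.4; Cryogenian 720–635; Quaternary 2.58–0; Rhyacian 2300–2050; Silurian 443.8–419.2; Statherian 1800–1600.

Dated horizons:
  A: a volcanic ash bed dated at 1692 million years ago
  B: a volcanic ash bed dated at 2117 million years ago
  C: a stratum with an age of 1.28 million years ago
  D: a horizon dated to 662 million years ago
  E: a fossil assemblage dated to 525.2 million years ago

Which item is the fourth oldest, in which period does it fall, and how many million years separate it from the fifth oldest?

Sorted oldest-first by Ma: B (2117), A (1692), D (662), E (525.2), C (1.28).
The fourth oldest is E at 525.2 Ma, which lies in 538.8–485.4 Ma: the Cambrian.
The fifth oldest is C at 1.28 Ma; separation = |525.2 − 1.28| = 523.92 Myr.

E, in the Cambrian; 523.92 million years to C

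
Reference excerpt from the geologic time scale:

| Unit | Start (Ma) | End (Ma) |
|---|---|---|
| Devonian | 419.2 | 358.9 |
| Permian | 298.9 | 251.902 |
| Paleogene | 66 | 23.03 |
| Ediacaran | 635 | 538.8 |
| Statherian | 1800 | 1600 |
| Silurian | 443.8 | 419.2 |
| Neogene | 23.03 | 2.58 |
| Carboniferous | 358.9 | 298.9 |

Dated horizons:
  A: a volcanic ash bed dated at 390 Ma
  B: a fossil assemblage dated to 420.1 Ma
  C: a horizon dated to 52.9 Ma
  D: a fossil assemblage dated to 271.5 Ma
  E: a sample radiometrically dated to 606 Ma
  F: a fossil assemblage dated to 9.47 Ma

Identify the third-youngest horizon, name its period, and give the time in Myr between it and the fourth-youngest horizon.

Sorted youngest-first by Ma: F (9.47), C (52.9), D (271.5), A (390), B (420.1), E (606).
The third youngest is D at 271.5 Ma, which lies in 298.9–251.902 Ma: the Permian.
The fourth youngest is A at 390 Ma; separation = |271.5 − 390| = 118.5 Myr.

D, in the Permian; 118.5 million years to A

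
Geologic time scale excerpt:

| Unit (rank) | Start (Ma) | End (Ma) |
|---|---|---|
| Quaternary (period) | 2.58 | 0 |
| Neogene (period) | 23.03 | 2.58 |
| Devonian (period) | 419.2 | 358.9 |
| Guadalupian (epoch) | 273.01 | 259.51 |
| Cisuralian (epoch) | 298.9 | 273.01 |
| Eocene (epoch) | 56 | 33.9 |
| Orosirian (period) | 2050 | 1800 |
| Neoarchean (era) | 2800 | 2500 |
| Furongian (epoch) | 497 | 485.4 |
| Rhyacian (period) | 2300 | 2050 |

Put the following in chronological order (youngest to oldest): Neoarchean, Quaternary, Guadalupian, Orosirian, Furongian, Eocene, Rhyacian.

Read off each span (Ma): Neoarchean 2800–2500; Quaternary 2.58–0; Guadalupian 273.01–259.51; Orosirian 2050–1800; Furongian 497–485.4; Eocene 56–33.9; Rhyacian 2300–2050.
Larger Ma is older, so oldest→youngest is Neoarchean, Rhyacian, Orosirian, Furongian, Guadalupian, Eocene, Quaternary; reverse it for youngest→oldest.

Quaternary, Eocene, Guadalupian, Furongian, Orosirian, Rhyacian, Neoarchean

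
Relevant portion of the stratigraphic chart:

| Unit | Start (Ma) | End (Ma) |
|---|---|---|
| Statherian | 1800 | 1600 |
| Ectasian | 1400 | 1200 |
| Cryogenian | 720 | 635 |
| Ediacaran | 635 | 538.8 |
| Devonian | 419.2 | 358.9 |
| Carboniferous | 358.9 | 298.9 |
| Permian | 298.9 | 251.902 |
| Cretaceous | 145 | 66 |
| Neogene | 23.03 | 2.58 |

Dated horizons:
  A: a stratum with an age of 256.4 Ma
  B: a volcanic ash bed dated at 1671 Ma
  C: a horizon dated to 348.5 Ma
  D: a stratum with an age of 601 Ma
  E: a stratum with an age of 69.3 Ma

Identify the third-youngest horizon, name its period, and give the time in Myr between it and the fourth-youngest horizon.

Sorted youngest-first by Ma: E (69.3), A (256.4), C (348.5), D (601), B (1671).
The third youngest is C at 348.5 Ma, which lies in 358.9–298.9 Ma: the Carboniferous.
The fourth youngest is D at 601 Ma; separation = |348.5 − 601| = 252.5 Myr.

C, in the Carboniferous; 252.5 million years to D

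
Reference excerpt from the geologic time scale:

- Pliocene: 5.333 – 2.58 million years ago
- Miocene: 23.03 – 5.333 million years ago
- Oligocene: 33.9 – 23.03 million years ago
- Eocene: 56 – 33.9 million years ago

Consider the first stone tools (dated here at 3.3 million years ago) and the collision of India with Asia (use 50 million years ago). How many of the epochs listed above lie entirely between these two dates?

50 Ma sits inside the Eocene (56–33.9) and 3.3 Ma inside the Pliocene (5.333–2.58); neither of those is wholly between the two dates.
The listed epochs lying completely between them are Oligocene, Miocene — 2 in all.

2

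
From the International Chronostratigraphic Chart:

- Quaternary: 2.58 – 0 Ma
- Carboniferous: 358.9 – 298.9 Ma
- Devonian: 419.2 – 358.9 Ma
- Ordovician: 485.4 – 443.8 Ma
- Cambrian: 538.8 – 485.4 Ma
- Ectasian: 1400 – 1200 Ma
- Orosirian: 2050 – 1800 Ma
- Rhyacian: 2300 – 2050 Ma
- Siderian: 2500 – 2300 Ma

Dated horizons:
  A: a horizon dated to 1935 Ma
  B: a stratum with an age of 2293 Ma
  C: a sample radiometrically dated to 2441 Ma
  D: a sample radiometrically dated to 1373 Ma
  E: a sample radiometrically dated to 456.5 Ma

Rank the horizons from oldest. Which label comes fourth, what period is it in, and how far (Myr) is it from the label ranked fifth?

Sorted oldest-first by Ma: C (2441), B (2293), A (1935), D (1373), E (456.5).
The fourth oldest is D at 1373 Ma, which lies in 1400–1200 Ma: the Ectasian.
The fifth oldest is E at 456.5 Ma; separation = |1373 − 456.5| = 916.5 Myr.

D, in the Ectasian; 916.5 million years to E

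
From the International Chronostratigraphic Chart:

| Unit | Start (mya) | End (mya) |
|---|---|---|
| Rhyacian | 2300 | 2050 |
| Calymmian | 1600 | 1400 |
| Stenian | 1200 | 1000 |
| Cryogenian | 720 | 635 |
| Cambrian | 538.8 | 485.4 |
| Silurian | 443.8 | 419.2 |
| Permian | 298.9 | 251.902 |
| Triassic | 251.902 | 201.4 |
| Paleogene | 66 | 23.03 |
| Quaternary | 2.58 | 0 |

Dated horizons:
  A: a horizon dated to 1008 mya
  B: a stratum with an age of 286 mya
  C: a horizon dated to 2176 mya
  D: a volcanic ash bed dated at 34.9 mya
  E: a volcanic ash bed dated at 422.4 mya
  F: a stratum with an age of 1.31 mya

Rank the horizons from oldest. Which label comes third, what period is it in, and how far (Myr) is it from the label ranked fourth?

E, in the Silurian; 136.4 million years to B

Sorted oldest-first by Ma: C (2176), A (1008), E (422.4), B (286), D (34.9), F (1.31).
The third oldest is E at 422.4 Ma, which lies in 443.8–419.2 Ma: the Silurian.
The fourth oldest is B at 286 Ma; separation = |422.4 − 286| = 136.4 Myr.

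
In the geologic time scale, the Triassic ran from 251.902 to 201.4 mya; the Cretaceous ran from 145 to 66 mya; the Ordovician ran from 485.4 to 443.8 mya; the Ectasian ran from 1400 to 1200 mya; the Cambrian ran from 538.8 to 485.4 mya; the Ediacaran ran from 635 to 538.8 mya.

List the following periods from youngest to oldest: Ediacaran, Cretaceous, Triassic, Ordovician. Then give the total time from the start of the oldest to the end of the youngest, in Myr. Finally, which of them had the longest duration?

Cretaceous, Triassic, Ordovician, Ediacaran; total span 569 Myr; longest is Ediacaran

From the excerpt: Ediacaran 635–538.8; Cretaceous 145–66; Triassic 251.902–201.4; Ordovician 485.4–443.8 (Ma).
Larger Ma is earlier, so the oldest is Ediacaran and the youngest is Cretaceous; youngest to oldest: Cretaceous, Triassic, Ordovician, Ediacaran.
Oldest start 635 minus youngest end 66 gives 569 Myr overall.
Individual lengths (start − end): Triassic 50.502; Cretaceous 79; Ediacaran 96.2; Ordovician 41.6. The largest is Ediacaran at 96.2 Myr.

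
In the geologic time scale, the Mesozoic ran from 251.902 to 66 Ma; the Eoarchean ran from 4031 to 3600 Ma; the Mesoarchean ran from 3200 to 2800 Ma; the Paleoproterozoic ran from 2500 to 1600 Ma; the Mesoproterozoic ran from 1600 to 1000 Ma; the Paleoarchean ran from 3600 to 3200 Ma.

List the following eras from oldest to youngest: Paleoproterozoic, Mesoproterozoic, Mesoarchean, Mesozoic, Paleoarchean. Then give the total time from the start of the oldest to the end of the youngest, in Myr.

Start ages (Ma): Paleoarchean 3600, Mesoarchean 3200, Paleoproterozoic 2500, Mesoproterozoic 1600, Mesozoic 251.902.
Ordered oldest to youngest: Paleoarchean, Mesoarchean, Paleoproterozoic, Mesoproterozoic, Mesozoic.
Span = 3600 − 66 = 3534 Myr.

Paleoarchean, Mesoarchean, Paleoproterozoic, Mesoproterozoic, Mesozoic; total span 3534 Myr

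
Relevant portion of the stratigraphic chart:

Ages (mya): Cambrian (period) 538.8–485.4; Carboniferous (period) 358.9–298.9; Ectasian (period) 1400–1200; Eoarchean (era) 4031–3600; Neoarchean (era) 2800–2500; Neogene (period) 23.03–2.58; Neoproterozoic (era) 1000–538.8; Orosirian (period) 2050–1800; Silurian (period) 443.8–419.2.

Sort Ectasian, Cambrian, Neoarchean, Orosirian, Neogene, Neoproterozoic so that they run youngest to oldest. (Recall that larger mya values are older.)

Neogene, Cambrian, Neoproterozoic, Ectasian, Orosirian, Neoarchean

Sorting by start age (ascending Ma, since larger Ma = older): Neogene began 23.03, Cambrian began 538.8, Neoproterozoic began 1000, Ectasian began 1400, Orosirian began 2050, Neoarchean began 2800.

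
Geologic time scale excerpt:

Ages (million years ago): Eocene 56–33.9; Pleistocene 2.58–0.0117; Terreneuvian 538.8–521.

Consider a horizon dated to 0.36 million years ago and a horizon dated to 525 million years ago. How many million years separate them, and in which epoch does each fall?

524.64 million years apart; the first in the Pleistocene, the second in the Terreneuvian

Elapsed time: 525 − 0.36 = 524.64 Myr.
0.36 Ma lies within 2.58–0.0117 Ma: Pleistocene.
525 Ma lies within 538.8–521 Ma: Terreneuvian.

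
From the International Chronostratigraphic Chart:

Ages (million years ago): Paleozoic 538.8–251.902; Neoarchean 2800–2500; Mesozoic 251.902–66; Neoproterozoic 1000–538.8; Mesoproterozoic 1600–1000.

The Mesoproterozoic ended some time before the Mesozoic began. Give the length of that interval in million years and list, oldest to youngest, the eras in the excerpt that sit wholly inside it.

End of Mesoproterozoic = 1000 Ma; start of Mesozoic = 251.902 Ma.
Gap = 1000 − 251.902 = 748.098 Myr.
Eras wholly inside 1000–251.902 Ma: Neoproterozoic (1000–538.8), Paleozoic (538.8–251.902).

748.098 million years; Neoproterozoic, Paleozoic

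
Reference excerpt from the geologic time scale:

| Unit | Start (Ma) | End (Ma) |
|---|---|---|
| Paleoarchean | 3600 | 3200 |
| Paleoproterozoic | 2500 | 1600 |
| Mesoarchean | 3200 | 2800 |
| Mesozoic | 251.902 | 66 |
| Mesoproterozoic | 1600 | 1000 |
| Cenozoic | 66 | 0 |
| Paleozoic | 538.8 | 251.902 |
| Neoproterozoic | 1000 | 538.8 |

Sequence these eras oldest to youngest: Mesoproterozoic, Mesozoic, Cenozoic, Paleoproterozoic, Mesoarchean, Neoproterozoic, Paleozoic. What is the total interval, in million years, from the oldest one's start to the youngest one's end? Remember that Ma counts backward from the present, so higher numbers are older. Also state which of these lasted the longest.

Mesoarchean, Paleoproterozoic, Mesoproterozoic, Neoproterozoic, Paleozoic, Mesozoic, Cenozoic; total span 3200 Myr; longest is Paleoproterozoic

From the excerpt: Mesoproterozoic 1600–1000; Mesozoic 251.902–66; Cenozoic 66–0; Paleoproterozoic 2500–1600; Mesoarchean 3200–2800; Neoproterozoic 1000–538.8; Paleozoic 538.8–251.902 (Ma).
Larger Ma is earlier, so the oldest is Mesoarchean and the youngest is Cenozoic; oldest to youngest: Mesoarchean, Paleoproterozoic, Mesoproterozoic, Neoproterozoic, Paleozoic, Mesozoic, Cenozoic.
Oldest start 3200 minus youngest end 0 gives 3200 Myr overall.
Individual lengths (start − end): Paleozoic 286.898; Mesozoic 185.902; Neoproterozoic 461.2; Paleoproterozoic 900; Mesoarchean 400; Mesoproterozoic 600; Cenozoic 66. The largest is Paleoproterozoic at 900 Myr.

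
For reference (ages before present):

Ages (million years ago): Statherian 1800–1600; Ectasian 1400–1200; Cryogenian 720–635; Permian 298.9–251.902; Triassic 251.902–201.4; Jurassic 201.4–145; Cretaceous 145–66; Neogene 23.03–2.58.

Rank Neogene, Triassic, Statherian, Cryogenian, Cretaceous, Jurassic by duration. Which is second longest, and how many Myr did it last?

Cryogenian, 85 million years

Durations: Neogene 20.45; Triassic 50.502; Statherian 200; Cryogenian 85; Cretaceous 79; Jurassic 56.4 Myr.
Sorted longest-first: Statherian (200), Cryogenian (85), Cretaceous (79), Jurassic (56.4), Triassic (50.502), Neogene (20.45).
The second longest is Cryogenian at 85 Myr.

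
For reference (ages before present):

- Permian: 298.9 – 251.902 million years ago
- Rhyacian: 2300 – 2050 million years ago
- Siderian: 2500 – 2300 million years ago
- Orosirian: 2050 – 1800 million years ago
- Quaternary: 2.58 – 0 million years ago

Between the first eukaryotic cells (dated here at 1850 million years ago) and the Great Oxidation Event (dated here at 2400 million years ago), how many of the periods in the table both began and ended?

1

The older date is 2400 Ma and the younger is 1850 Ma.
Periods with start < 2400 and end > 1850 Ma: Rhyacian (2300–2050).
That is 1 complete period.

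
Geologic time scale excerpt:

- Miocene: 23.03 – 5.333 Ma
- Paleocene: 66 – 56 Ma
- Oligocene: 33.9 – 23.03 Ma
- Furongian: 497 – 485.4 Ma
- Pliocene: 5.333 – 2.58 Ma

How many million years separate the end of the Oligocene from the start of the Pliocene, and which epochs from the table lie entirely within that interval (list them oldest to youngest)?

End of Oligocene = 23.03 Ma; start of Pliocene = 5.333 Ma.
Gap = 23.03 − 5.333 = 17.697 Myr.
Epochs wholly inside 23.03–5.333 Ma: Miocene (23.03–5.333).

17.697 million years; Miocene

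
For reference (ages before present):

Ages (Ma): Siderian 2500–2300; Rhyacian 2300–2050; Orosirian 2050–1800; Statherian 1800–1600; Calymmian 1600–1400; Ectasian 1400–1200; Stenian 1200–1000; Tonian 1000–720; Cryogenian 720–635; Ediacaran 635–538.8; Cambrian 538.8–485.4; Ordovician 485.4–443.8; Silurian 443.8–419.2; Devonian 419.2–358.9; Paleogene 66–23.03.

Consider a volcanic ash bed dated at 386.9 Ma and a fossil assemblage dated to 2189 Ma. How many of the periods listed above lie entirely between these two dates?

11

2189 Ma sits inside the Rhyacian (2300–2050) and 386.9 Ma inside the Devonian (419.2–358.9); neither of those is wholly between the two dates.
The listed periods lying completely between them are Orosirian, Statherian, Calymmian, Ectasian, Stenian, Tonian, Cryogenian, Ediacaran, Cambrian, Ordovician, Silurian — 11 in all.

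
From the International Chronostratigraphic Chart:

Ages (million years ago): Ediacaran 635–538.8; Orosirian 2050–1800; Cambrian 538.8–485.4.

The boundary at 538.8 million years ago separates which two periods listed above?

The Ediacaran ends at 538.8 million years ago and the Cambrian begins at 538.8 million years ago, so they share that boundary.

Ediacaran and Cambrian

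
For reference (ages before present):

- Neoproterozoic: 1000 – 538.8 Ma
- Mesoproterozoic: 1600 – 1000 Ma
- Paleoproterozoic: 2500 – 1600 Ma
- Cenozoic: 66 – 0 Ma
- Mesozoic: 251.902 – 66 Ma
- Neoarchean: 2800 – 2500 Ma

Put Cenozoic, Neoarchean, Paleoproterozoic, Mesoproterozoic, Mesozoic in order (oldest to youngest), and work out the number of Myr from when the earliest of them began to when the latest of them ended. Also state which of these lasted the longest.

Start ages (Ma): Neoarchean 2800, Paleoproterozoic 2500, Mesoproterozoic 1600, Mesozoic 251.902, Cenozoic 66.
Ordered oldest to youngest: Neoarchean, Paleoproterozoic, Mesoproterozoic, Mesozoic, Cenozoic.
Span = 2800 − 0 = 2800 Myr.
Durations: Neoarchean 300, Cenozoic 66, Paleoproterozoic 900, Mesoproterozoic 600, Mesozoic 185.902 → longest is Paleoproterozoic (900 Myr).

Neoarchean, Paleoproterozoic, Mesoproterozoic, Mesozoic, Cenozoic; total span 2800 Myr; longest is Paleoproterozoic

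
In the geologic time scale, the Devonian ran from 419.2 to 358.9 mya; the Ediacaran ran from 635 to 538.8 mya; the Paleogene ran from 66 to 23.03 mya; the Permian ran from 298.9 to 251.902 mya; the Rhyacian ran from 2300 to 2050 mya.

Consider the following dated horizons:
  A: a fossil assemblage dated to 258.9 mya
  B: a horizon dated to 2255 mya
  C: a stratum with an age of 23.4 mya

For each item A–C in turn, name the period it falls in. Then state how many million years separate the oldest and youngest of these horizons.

A: 258.9 Ma lies in 298.9–251.902 Ma, so Permian.
B: 2255 Ma lies in 2300–2050 Ma, so Rhyacian.
C: 23.4 Ma lies in 66–23.03 Ma, so Paleogene.
Oldest = 2255 Ma, youngest = 23.4 Ma → span 2231.6 Myr.

A — Permian; B — Rhyacian; C — Paleogene; span 2231.6 million years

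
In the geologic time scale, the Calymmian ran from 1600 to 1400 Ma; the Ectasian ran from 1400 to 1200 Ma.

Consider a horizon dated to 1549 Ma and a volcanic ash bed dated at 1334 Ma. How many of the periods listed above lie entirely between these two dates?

The older date is 1549 Ma and the younger is 1334 Ma.
No period both begins after 1549 Ma and ends before 1334 Ma, so the count is 0.

0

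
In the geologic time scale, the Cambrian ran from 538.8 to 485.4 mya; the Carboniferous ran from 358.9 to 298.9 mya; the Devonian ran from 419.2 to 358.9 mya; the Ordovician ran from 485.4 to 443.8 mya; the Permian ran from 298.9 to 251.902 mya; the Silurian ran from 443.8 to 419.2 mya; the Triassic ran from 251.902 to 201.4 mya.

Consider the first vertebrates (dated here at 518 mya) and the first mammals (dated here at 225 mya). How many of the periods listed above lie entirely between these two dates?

The older date is 518 Ma and the younger is 225 Ma.
Periods with start < 518 and end > 225 Ma: Ordovician (485.4–443.8), Silurian (443.8–419.2), Devonian (419.2–358.9), Carboniferous (358.9–298.9), Permian (298.9–251.902).
That is 5 complete periods.

5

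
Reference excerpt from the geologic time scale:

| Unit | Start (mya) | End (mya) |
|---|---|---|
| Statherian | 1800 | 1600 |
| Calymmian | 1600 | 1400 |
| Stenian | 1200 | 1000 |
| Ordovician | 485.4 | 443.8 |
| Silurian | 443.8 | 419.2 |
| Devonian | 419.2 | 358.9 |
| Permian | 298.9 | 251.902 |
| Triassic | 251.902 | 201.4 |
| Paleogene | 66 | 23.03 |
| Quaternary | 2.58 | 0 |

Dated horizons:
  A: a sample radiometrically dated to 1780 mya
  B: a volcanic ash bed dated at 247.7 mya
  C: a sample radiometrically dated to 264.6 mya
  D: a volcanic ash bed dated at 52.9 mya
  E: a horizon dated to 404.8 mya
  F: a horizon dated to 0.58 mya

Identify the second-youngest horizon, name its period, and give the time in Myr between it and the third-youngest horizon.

D, in the Paleogene; 194.8 million years to B

Smaller Ma means younger, so youngest first: F 0.58 < D 52.9 < B 247.7 < C 264.6 < E 404.8 < A 1780.
Counting 2 along gives D (52.9 Ma); the excerpt puts that inside the Paleogene, 66–23.03 Ma.
Next in line is B (247.7 Ma), and 247.7 − 52.9 = 194.8 Myr.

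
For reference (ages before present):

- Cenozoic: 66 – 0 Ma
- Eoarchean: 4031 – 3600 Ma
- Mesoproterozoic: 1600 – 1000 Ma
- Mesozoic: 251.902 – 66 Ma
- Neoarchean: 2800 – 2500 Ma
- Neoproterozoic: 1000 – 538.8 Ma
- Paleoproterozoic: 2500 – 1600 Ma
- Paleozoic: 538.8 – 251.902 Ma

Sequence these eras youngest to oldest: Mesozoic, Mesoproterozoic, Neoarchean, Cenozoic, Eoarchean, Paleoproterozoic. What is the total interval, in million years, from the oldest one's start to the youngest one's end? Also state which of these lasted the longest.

Cenozoic, Mesozoic, Mesoproterozoic, Paleoproterozoic, Neoarchean, Eoarchean; total span 4031 Myr; longest is Paleoproterozoic

Start ages (Ma): Eoarchean 4031, Neoarchean 2800, Paleoproterozoic 2500, Mesoproterozoic 1600, Mesozoic 251.902, Cenozoic 66.
Ordered youngest to oldest: Cenozoic, Mesozoic, Mesoproterozoic, Paleoproterozoic, Neoarchean, Eoarchean.
Span = 4031 − 0 = 4031 Myr.
Durations: Eoarchean 431, Mesoproterozoic 600, Mesozoic 185.902, Paleoproterozoic 900, Neoarchean 300, Cenozoic 66 → longest is Paleoproterozoic (900 Myr).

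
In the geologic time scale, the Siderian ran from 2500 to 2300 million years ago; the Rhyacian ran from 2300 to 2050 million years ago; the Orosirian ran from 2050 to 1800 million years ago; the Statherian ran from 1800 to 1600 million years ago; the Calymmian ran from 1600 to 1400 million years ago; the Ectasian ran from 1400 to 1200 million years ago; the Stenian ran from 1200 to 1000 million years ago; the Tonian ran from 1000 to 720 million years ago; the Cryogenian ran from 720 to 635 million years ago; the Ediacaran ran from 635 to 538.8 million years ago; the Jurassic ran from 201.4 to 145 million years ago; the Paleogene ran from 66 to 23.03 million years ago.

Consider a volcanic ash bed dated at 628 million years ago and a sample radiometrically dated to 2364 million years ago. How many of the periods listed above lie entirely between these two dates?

The older date is 2364 Ma and the younger is 628 Ma.
Periods with start < 2364 and end > 628 Ma: Rhyacian (2300–2050), Orosirian (2050–1800), Statherian (1800–1600), Calymmian (1600–1400), Ectasian (1400–1200), Stenian (1200–1000), Tonian (1000–720), Cryogenian (720–635).
That is 8 complete periods.

8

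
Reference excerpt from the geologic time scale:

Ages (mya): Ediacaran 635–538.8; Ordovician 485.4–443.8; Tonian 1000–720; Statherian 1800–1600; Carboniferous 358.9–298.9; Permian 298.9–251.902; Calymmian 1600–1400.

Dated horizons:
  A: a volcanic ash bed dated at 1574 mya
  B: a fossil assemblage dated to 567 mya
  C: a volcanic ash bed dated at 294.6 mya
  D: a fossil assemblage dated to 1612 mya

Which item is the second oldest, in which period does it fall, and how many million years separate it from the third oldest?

Sorted oldest-first by Ma: D (1612), A (1574), B (567), C (294.6).
The second oldest is A at 1574 Ma, which lies in 1600–1400 Ma: the Calymmian.
The third oldest is B at 567 Ma; separation = |1574 − 567| = 1007 Myr.

A, in the Calymmian; 1007 million years to B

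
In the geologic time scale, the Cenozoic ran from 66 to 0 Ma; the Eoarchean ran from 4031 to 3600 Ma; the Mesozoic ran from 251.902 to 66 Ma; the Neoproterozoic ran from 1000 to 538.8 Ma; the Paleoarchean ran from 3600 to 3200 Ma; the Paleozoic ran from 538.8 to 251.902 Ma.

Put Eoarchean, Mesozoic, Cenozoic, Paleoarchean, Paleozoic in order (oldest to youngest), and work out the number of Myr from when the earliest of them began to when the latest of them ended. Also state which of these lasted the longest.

Eoarchean, Paleoarchean, Paleozoic, Mesozoic, Cenozoic; total span 4031 Myr; longest is Eoarchean

Start ages (Ma): Eoarchean 4031, Paleoarchean 3600, Paleozoic 538.8, Mesozoic 251.902, Cenozoic 66.
Ordered oldest to youngest: Eoarchean, Paleoarchean, Paleozoic, Mesozoic, Cenozoic.
Span = 4031 − 0 = 4031 Myr.
Durations: Paleoarchean 400, Eoarchean 431, Mesozoic 185.902, Cenozoic 66, Paleozoic 286.898 → longest is Eoarchean (431 Myr).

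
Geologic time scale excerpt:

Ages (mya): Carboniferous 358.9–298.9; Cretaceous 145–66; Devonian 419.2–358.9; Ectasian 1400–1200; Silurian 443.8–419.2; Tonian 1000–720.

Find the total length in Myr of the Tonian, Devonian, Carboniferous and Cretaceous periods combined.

Each duration: Tonian = 280; Devonian = 60.3; Carboniferous = 60; Cretaceous = 79.
Sum: 280 + 60.3 + 60 + 79 = 479.3 Myr.

479.3 million years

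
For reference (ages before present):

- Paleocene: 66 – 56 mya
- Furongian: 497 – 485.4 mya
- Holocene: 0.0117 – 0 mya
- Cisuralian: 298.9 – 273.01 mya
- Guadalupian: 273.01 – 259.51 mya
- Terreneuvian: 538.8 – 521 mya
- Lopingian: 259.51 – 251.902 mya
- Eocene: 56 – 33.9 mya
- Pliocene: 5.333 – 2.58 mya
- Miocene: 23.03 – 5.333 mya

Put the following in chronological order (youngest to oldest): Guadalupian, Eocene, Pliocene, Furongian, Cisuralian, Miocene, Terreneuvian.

Read off each span (Ma): Guadalupian 273.01–259.51; Eocene 56–33.9; Pliocene 5.333–2.58; Furongian 497–485.4; Cisuralian 298.9–273.01; Miocene 23.03–5.333; Terreneuvian 538.8–521.
Larger Ma is older, so oldest→youngest is Terreneuvian, Furongian, Cisuralian, Guadalupian, Eocene, Miocene, Pliocene; reverse it for youngest→oldest.

Pliocene, Miocene, Eocene, Guadalupian, Cisuralian, Furongian, Terreneuvian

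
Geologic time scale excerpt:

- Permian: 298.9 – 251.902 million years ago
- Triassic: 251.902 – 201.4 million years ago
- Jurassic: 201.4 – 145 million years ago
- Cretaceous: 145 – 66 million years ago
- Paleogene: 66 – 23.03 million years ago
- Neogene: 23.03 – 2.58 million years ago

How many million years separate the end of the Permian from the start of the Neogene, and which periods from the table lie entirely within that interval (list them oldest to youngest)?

228.872 million years; Triassic, Jurassic, Cretaceous, Paleogene

End of Permian = 251.902 Ma; start of Neogene = 23.03 Ma.
Gap = 251.902 − 23.03 = 228.872 Myr.
Periods wholly inside 251.902–23.03 Ma: Triassic (251.902–201.4), Jurassic (201.4–145), Cretaceous (145–66), Paleogene (66–23.03).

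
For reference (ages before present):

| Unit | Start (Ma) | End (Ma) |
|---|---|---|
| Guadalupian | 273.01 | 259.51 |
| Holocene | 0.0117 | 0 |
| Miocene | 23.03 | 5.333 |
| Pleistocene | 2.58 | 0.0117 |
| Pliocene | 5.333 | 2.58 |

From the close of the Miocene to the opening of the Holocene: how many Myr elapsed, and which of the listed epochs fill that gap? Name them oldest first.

5.3213 million years; Pliocene, Pleistocene

End of Miocene = 5.333 Ma; start of Holocene = 0.0117 Ma.
Gap = 5.333 − 0.0117 = 5.3213 Myr.
Epochs wholly inside 5.333–0.0117 Ma: Pliocene (5.333–2.58), Pleistocene (2.58–0.0117).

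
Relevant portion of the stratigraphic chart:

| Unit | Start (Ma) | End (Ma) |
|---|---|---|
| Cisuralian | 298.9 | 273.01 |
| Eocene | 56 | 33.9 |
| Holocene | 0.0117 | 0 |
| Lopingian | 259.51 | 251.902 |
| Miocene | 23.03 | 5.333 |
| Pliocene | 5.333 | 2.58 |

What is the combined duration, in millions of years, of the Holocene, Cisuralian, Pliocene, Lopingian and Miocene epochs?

Each duration: Holocene = 0.0117; Cisuralian = 25.89; Pliocene = 2.753; Lopingian = 7.608; Miocene = 17.697.
Sum: 0.0117 + 25.89 + 2.753 + 7.608 + 17.697 = 53.9597 Myr.

53.9597 million years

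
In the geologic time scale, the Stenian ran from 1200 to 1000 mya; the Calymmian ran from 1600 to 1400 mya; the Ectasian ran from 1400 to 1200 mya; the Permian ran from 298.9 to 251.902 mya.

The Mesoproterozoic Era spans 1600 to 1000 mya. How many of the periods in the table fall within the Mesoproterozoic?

Periods inside 1600–1000 Ma: Calymmian, Ectasian, Stenian — 3 in total.

3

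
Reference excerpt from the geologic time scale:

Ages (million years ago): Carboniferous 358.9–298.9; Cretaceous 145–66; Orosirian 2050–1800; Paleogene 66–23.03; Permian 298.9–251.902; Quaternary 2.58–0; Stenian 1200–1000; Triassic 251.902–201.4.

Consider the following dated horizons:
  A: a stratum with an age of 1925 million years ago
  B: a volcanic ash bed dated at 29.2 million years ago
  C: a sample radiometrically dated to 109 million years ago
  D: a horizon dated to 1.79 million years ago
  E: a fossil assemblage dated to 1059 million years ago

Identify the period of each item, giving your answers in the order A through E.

A: 1925 Ma lies in 2050–1800 Ma, so Orosirian.
B: 29.2 Ma lies in 66–23.03 Ma, so Paleogene.
C: 109 Ma lies in 145–66 Ma, so Cretaceous.
D: 1.79 Ma lies in 2.58–0 Ma, so Quaternary.
E: 1059 Ma lies in 1200–1000 Ma, so Stenian.

A — Orosirian; B — Paleogene; C — Cretaceous; D — Quaternary; E — Stenian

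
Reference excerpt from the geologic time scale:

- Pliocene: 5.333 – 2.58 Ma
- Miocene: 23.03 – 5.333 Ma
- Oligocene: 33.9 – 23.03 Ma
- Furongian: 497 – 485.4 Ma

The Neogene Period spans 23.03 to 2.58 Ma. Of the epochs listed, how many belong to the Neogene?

Epochs inside 23.03–2.58 Ma: Miocene, Pliocene — 2 in total.

2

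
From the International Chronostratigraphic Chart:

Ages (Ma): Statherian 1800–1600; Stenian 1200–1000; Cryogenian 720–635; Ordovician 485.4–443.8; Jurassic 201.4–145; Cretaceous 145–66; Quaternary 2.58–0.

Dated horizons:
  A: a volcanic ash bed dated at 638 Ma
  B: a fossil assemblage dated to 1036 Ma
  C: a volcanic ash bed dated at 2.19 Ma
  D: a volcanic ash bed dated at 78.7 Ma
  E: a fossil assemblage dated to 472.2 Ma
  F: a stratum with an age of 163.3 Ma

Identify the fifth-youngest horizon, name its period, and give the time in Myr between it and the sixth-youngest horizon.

A, in the Cryogenian; 398 million years to B

Smaller Ma means younger, so youngest first: C 2.19 < D 78.7 < F 163.3 < E 472.2 < A 638 < B 1036.
Counting 5 along gives A (638 Ma); the excerpt puts that inside the Cryogenian, 720–635 Ma.
Next in line is B (1036 Ma), and 1036 − 638 = 398 Myr.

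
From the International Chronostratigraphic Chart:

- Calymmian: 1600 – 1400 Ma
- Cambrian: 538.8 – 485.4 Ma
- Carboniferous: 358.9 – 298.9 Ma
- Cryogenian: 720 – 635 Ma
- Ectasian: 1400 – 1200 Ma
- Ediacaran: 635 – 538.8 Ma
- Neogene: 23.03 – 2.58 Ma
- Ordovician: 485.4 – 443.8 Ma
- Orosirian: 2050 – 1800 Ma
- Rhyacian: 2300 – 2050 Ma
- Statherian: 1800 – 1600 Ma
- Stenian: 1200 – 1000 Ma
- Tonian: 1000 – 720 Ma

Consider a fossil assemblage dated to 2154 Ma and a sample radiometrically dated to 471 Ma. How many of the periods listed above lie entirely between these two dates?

9

2154 Ma sits inside the Rhyacian (2300–2050) and 471 Ma inside the Ordovician (485.4–443.8); neither of those is wholly between the two dates.
The listed periods lying completely between them are Orosirian, Statherian, Calymmian, Ectasian, Stenian, Tonian, Cryogenian, Ediacaran, Cambrian — 9 in all.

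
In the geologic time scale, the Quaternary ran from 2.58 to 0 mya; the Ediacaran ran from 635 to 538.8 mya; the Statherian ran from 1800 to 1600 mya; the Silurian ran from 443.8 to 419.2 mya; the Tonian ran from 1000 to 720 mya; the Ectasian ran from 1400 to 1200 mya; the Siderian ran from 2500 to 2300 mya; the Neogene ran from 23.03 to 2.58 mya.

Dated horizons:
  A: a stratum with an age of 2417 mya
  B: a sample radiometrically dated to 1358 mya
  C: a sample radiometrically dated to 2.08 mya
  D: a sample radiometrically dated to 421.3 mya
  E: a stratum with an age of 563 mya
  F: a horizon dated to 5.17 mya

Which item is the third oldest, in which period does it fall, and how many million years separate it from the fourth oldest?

E, in the Ediacaran; 141.7 million years to D

Sorted oldest-first by Ma: A (2417), B (1358), E (563), D (421.3), F (5.17), C (2.08).
The third oldest is E at 563 Ma, which lies in 635–538.8 Ma: the Ediacaran.
The fourth oldest is D at 421.3 Ma; separation = |563 − 421.3| = 141.7 Myr.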